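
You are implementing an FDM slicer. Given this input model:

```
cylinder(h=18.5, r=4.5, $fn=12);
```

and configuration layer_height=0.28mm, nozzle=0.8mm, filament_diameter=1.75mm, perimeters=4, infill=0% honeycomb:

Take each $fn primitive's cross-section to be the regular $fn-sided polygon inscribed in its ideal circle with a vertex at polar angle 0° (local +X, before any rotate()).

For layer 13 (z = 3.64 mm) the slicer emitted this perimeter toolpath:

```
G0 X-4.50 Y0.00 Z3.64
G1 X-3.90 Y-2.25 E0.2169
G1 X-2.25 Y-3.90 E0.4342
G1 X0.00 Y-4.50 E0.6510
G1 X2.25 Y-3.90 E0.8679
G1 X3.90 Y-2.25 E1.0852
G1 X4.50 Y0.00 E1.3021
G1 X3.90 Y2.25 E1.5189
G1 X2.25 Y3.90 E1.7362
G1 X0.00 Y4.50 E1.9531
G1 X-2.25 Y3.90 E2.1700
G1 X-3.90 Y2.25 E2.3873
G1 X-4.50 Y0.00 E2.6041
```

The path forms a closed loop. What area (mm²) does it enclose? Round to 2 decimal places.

60.79 mm²

Apply the shoelace formula to the sequence of (X, Y) vertices; enclosed area = 60.79 mm².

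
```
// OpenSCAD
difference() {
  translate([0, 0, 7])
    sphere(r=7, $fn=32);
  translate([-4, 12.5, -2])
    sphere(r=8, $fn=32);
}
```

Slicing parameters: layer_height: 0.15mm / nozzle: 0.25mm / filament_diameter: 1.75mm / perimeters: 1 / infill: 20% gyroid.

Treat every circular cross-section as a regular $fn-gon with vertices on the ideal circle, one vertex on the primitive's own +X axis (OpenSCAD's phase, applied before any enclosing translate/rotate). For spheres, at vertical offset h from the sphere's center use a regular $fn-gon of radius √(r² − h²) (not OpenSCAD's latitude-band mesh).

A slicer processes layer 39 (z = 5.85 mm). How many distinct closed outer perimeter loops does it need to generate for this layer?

At z = 5.85 mm: the r=7 sphere slices to a regular 32-gon of circumradius 6.905 (√(r²−h²) with h=1.15 from center); the sphere at (-4, 12.5): section is a regular 32-gon, circumradius = √(r²−h²) = √(8²−7.85²) = 1.542; After the difference (first − rest): starting from the r=7 sphere, the r=8 sphere at (-4, 12.5) misses the remaining region (no effect) — 1 connected region. The result has 1 disconnected region.

1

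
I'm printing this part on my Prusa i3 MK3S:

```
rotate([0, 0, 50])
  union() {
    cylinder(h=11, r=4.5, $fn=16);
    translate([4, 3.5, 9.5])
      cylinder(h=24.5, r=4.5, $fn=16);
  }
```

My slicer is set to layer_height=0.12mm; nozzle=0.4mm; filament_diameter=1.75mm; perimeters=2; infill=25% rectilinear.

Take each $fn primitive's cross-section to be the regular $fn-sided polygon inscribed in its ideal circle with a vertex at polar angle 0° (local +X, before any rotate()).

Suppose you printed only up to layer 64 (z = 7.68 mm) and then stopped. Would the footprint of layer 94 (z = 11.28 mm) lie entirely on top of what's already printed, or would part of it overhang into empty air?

Compare the two slices. At z = 7.68: the cylinder: section is a regular 16-gon, circumradius r=4.5 (area = (16/2)·4.500²·sin(360°/16) = 61.99 mm²); the cylinder at (4, 3.5) does not reach this height (z outside [9.5, 34]); Merging all regions: only the r=4.5 cylinder is present, so the union is just that shape — area = 61.99 mm²; (whole slice rotated 50° about Z — lengths, areas and connectivity unchanged). At z = 11.28: the cylinder does not reach this height (z outside [0, 11]); the cylinder at (4, 3.5): section is a regular 16-gon, circumradius r=4.5 (area = (16/2)·4.500²·sin(360°/16) = 61.99 mm²); Taking the union: only the r=4.5 cylinder at (4, 3.5) is present, so the union is just that shape — area = 61.99 mm²; (whole slice rotated 50° about Z — lengths, areas and connectivity unchanged). Checking containment: at z = 11.28 the cross-section extends beyond the z = 7.68 cross-section by about 44.22 mm².

part overhangs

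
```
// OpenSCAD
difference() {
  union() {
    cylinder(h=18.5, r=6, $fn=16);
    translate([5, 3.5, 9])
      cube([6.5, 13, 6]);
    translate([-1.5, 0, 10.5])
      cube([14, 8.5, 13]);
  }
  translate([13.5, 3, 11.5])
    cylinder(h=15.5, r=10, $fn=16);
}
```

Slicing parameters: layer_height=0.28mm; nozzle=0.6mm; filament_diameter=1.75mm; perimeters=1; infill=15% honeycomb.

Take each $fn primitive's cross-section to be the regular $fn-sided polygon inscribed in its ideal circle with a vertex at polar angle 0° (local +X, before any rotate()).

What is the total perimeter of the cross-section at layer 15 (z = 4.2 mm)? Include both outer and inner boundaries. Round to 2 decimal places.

At z = 4.2 mm: the cylinder: section is a regular 16-gon, circumradius r=6 (perimeter = 2·16·6.000·sin(180°/16) = 37.46 mm); the cube at (5, 3.5) does not reach this height (z outside [9, 15]); the cube at (-1.5, 0) is absent (z outside [10.5, 23.5]); Combining (union): only the r=6 cylinder is present, so the union is just that shape — boundary = 37.46 mm; the cylinder at (13.5, 3) is not intersected at this z (z outside [11.5, 27]); Subtracting the remaining from the first: none of the subtracted shapes is present at this height, so the result so far is unchanged — boundary = 37.46 mm. Overall, the cross-section is a single solid region. Total boundary length (outer) = 37.46 mm.

37.46 mm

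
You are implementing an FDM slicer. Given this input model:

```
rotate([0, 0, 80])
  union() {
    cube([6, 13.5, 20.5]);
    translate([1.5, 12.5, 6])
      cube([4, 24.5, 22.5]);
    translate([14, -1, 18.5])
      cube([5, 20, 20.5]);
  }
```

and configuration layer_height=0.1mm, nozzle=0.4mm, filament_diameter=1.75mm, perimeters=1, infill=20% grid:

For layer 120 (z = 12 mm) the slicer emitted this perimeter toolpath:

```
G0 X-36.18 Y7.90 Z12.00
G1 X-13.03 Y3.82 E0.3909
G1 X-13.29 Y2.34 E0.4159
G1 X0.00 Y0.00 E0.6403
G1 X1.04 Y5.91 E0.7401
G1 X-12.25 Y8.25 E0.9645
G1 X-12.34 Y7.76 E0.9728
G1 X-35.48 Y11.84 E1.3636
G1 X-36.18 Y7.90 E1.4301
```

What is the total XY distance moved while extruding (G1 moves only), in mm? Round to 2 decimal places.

Sum the Euclidean lengths of each G1 segment: total = 86.00 mm.

86.00 mm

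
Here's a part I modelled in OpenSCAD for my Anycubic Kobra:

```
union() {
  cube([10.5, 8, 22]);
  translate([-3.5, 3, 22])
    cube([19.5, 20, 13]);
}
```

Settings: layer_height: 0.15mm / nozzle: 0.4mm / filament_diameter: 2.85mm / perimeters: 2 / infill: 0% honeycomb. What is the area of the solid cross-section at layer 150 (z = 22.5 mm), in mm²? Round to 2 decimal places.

At z = 22.5 mm: the cube is not intersected at this z (z outside [0, 22]); the cube at (-3.5, 3) (footprint 19.5×20) is included at this height (area 390.00 mm²); Merging all regions: only the 19.5×20 cube at (-3.5, 3) is present, so the union is just that shape — area = 390.00 mm². Overall, the cross-section is a single solid region. Net area = 390.00 mm².

390.00 mm²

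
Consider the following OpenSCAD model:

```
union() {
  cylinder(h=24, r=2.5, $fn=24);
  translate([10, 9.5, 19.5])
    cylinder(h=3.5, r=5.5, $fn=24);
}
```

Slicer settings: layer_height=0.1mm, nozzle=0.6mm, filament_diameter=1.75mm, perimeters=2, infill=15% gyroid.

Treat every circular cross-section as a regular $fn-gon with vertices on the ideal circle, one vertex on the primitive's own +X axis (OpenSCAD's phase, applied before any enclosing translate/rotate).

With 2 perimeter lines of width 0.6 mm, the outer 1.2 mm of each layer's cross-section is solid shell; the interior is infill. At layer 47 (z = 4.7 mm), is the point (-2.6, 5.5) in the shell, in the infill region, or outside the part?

At z = 4.7 mm: the r=2.5 cylinder gives a regular 24-gon of circumradius 2.5 (constant along its height); the cylinder at (10, 9.5) does not reach this height (z outside [19.5, 23]); Taking the union: only the r=2.5 cylinder is present, so the union is just that shape — 1 connected region. Overall, the cross-section is a single solid region. The nearest boundary edge runs (-0.65, 2.41)→(-1.25, 2.17); distance from the point to it = 3.60 mm. The point is not inside any of the regions above, so it lies outside the cross-section (3.60 mm from the nearest boundary).

outside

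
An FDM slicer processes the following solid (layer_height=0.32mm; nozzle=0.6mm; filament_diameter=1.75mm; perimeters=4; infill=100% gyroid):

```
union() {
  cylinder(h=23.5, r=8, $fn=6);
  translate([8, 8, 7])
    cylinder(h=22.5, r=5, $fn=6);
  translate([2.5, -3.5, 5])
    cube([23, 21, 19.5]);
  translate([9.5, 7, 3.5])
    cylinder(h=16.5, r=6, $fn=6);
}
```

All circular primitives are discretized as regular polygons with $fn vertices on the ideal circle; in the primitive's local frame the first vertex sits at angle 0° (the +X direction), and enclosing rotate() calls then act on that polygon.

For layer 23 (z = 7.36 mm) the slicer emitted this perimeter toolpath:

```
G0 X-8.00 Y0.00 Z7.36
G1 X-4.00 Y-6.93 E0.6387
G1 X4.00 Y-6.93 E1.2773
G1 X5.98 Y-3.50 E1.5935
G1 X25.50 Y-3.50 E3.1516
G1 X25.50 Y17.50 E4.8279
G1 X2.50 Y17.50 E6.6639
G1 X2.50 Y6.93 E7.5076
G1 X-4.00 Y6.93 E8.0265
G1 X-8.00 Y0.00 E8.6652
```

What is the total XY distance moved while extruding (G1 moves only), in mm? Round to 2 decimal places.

Sum the Euclidean lengths of each G1 segment: total = 108.55 mm.

108.55 mm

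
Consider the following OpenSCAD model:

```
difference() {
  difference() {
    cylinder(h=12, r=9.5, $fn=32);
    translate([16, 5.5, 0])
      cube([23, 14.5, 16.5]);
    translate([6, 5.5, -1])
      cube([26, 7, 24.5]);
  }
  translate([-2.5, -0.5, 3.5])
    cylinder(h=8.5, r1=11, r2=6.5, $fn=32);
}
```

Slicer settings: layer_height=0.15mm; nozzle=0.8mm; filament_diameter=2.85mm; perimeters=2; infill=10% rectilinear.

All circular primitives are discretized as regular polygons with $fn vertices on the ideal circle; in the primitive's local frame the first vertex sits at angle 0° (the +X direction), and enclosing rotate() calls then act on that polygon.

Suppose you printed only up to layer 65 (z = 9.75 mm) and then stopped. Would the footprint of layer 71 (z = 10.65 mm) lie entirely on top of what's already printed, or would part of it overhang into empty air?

Compare the two slices. At z = 9.75: the cylinder: section is a regular 32-gon, circumradius r=9.5 (area = (32/2)·9.500²·sin(360°/32) = 281.71 mm²); the 23×14.5 cube at (16, 5.5) contributes its full rectangle (area 333.50 mm²); the cube at (6, 5.5) (footprint 26×7) is included at this height (area 182.00 mm²); Taking the first minus the rest: starting from the r=9.5 cylinder (281.71 mm²), the 23×14.5 cube at (16, 5.5) misses the remaining region (no effect); the 26×7 cube at (6, 5.5) partially overlaps it — only the 1.69 mm² overlap (of its 182.00 mm²) is removed, clipping the outline — area = 280.02 mm²; the cone at (-2.5, -0.5) (r1=11→r2=6.5) has section circumradius 7.691 here — a regular 32-gon (area = (32/2)·7.691²·sin(360°/32) = 184.65 mm²); After the difference (first − rest): starting from that combined region (280.02 mm²), the cone at (-2.5, -0.5) partially overlaps it — only the 178.08 mm² overlap (of its 184.65 mm²) is removed, clipping the outline — area = 101.94 mm². At z = 10.65: the r=9.5 cylinder gives a regular 32-gon of circumradius 9.5 (constant along its height) (area = (32/2)·9.500²·sin(360°/32) = 281.71 mm²); the cube at (16, 5.5) (footprint 23×14.5) is included at this height (area 333.50 mm²); the cube at (6, 5.5) (footprint 26×7) is included at this height (area 182.00 mm²); Taking the first minus the rest: starting from the r=9.5 cylinder (281.71 mm²), the 23×14.5 cube at (16, 5.5) misses the remaining region (no effect); the 26×7 cube at (6, 5.5) partially overlaps it — only the 1.69 mm² overlap (of its 182.00 mm²) is removed, clipping the outline — area = 280.02 mm²; the cone at (-2.5, -0.5): at t=0.841 of its height the radius interpolates to r₁+(r₂−r₁)t = 7.215, giving a regular 32-gon of that circumradius (area = (32/2)·7.215²·sin(360°/32) = 162.48 mm²); Subtracting the remaining from the first: starting from that combined region (280.02 mm²), the cone at (-2.5, -0.5) partially overlaps it — only the 161.10 mm² overlap (of its 162.48 mm²) is removed, clipping the outline — area = 118.92 mm². Checking containment: at z = 10.65 the cross-section extends beyond the z = 9.75 cross-section by about 16.98 mm².

part overhangs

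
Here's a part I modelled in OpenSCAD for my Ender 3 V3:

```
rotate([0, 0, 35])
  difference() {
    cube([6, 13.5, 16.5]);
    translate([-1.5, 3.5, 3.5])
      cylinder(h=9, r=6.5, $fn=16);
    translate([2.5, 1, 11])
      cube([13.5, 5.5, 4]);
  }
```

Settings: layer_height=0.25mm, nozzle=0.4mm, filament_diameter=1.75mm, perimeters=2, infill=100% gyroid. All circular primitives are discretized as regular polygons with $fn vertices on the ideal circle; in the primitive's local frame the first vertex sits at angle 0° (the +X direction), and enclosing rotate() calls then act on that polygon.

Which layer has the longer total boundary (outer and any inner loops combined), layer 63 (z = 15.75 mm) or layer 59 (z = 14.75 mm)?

Layer 63 (z = 15.75): the cube (footprint 6×13.5) is included at this height (perimeter 39.00 mm); the cylinder at (-1.5, 3.5) is absent (z outside [3.5, 12.5]); the cube at (2.5, 1) is not intersected at this z (z outside [11, 15]); Taking the first minus the rest: none of the subtracted shapes is present at this height, so the 6×13.5 cube is unchanged — boundary = 39.00 mm; (rotated 35° about Z; rotation is an isometry so areas/perimeters/island counts are preserved). So its perimeter = 39.00 mm. Layer 59 (z = 14.75): the 6×13.5 cube contributes its full rectangle (perimeter 39.00 mm); the cylinder at (-1.5, 3.5) does not reach this height (z outside [3.5, 12.5]); the cube at (2.5, 1) (footprint 13.5×5.5) is included at this height (perimeter 38.00 mm); After the difference (first − rest): starting from the 6×13.5 cube, the 13.5×5.5 cube at (2.5, 1) partially overlaps it — only the 19.25 mm² overlap (of its 74.25 mm²) is removed, clipping the outline — boundary = 46.00 mm; (rotated 35° about Z; rotation is an isometry so areas/perimeters/island counts are preserved). So its perimeter = 46.00 mm. Layer 59 is larger (46.00 vs 39.00 mm).

layer 59 (z = 14.75 mm)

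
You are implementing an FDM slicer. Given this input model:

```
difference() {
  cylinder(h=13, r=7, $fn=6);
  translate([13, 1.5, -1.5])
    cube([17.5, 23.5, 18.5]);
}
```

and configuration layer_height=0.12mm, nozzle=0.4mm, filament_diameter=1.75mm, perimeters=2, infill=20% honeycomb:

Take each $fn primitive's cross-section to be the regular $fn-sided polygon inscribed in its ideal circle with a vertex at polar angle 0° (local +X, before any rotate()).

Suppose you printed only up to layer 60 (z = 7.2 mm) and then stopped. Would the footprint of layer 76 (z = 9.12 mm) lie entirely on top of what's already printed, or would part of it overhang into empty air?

Compare the two slices. At z = 7.2: the cylinder: section is a regular 6-gon, circumradius r=7 (area = (6/2)·7.000²·sin(360°/6) = 127.31 mm²); the cube at (13, 1.5) is present — its section is the full 17.5×23.5 rectangle (area 411.25 mm²); Taking the first minus the rest: starting from the r=7 cylinder (127.31 mm²), the 17.5×23.5 cube at (13, 1.5) misses the remaining region (no effect) — area = 127.31 mm². At z = 9.12: the r=7 cylinder contributes a regular 6-gon of circumradius 7 (area = (6/2)·7.000²·sin(360°/6) = 127.31 mm²); the 17.5×23.5 cube at (13, 1.5) contributes its full rectangle (area 411.25 mm²); After the difference (first − rest): starting from the r=7 cylinder (127.31 mm²), the 17.5×23.5 cube at (13, 1.5) misses the remaining region (no effect) — area = 127.31 mm². Checking containment: the cross-section at z = 9.12 is a subset of the cross-section at z = 7.2.

entirely on top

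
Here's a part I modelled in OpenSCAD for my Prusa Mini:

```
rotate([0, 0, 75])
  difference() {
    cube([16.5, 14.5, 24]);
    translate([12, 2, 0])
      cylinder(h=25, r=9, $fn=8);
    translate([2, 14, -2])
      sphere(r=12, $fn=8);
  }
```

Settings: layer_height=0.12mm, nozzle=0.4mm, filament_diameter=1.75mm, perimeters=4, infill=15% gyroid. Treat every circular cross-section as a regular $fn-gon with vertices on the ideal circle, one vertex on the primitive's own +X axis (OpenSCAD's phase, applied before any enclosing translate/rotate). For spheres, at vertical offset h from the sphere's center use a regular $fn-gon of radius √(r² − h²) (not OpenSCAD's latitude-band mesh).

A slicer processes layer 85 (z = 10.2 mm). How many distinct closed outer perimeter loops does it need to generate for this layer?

At z = 10.2 mm: the cube is present — its section is the full 16.5×14.5 rectangle; the r=9 cylinder at (12, 2) gives a regular 8-gon of circumradius 9 (constant along its height); the sphere at (2, 14) is not intersected at this z (|z−center|=12.200 > r=12); Taking the first minus the rest: starting from the 16.5×14.5 cube, the r=9 cylinder at (12, 2) partially overlaps it — only the 119.75 mm² overlap (of its 229.10 mm²) is removed, clipping the outline — 1 connected region; (whole slice rotated 75° about Z — lengths, areas and connectivity unchanged). The result has 1 disconnected region.

1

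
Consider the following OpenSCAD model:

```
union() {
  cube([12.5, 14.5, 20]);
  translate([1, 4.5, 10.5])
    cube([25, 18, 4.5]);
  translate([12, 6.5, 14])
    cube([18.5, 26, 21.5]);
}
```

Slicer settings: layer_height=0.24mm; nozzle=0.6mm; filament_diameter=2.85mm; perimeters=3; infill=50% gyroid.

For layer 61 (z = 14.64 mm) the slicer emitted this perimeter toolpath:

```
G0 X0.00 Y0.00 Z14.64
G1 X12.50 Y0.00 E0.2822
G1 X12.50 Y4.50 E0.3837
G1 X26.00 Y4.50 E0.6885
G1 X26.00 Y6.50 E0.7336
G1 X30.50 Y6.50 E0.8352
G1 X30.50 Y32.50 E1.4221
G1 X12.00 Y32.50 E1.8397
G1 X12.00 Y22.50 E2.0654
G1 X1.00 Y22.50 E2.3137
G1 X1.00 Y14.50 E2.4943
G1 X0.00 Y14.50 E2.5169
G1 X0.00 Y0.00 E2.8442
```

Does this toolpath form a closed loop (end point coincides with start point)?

Start point (G0): (0.00, 0.00). End point (last G1): the path returns to the start — closed.

yes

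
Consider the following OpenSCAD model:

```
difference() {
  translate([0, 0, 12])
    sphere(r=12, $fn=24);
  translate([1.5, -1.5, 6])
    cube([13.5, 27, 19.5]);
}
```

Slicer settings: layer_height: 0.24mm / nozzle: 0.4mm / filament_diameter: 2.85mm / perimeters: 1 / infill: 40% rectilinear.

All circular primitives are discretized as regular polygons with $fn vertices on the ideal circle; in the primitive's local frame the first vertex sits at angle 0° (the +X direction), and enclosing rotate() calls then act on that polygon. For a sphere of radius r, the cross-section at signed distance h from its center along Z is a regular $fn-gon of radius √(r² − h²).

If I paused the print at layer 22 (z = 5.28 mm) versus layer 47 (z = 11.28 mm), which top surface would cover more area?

Layer 22 (z = 5.28): the r=12 sphere contributes a regular 24-gon of circumradius √(12²−6.72²) = 9.942 (area = (24/2)·9.942²·sin(360°/24) = 306.99 mm²); the cube at (1.5, -1.5) is not intersected at this z (z outside [6, 25.5]); After the difference (first − rest): none of the subtracted shapes is present at this height, so the r=12 sphere is unchanged — area = 306.99 mm². So its area = 306.99 mm². Layer 47 (z = 11.28): the r=12 sphere contributes a regular 24-gon of circumradius √(12²−0.72²) = 11.978 (area = (24/2)·11.978²·sin(360°/24) = 445.63 mm²); the cube at (1.5, -1.5) is present — its section is the full 13.5×27 rectangle (area 364.50 mm²); Taking the first minus the rest: starting from the r=12 sphere (445.63 mm²), the 13.5×27 cube at (1.5, -1.5) partially overlaps it — only the 109.16 mm² overlap (of its 364.50 mm²) is removed, clipping the outline — area = 336.47 mm². So its area = 336.47 mm². Layer 47 is larger (336.47 vs 306.99 mm²).

layer 47 (z = 11.28 mm)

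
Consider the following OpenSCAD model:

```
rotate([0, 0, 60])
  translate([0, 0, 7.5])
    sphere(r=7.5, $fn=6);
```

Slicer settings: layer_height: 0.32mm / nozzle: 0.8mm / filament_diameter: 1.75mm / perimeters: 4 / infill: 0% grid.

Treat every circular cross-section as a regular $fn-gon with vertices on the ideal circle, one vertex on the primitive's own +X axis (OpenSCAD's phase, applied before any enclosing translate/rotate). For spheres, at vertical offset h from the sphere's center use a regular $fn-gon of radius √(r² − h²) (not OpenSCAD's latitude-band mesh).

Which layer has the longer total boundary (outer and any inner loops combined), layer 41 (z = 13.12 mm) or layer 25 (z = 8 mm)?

Layer 41 (z = 13.12): the sphere: section is a regular 6-gon, circumradius = √(r²−h²) = √(7.5²−5.62²) = 4.966 (perimeter = 2·6·4.966·sin(180°/6) = 29.80 mm); (rotated 60° about Z; rotation is an isometry so areas/perimeters/island counts are preserved). So its perimeter = 29.80 mm. Layer 25 (z = 8): the r=7.5 sphere slices to a regular 6-gon of circumradius 7.483 (√(r²−h²) with h=0.5 from center) (perimeter = 2·6·7.483·sin(180°/6) = 44.90 mm); (rotated 60° about Z; rotation is an isometry so areas/perimeters/island counts are preserved). So its perimeter = 44.90 mm. Layer 25 is larger (44.90 vs 29.80 mm).

layer 25 (z = 8 mm)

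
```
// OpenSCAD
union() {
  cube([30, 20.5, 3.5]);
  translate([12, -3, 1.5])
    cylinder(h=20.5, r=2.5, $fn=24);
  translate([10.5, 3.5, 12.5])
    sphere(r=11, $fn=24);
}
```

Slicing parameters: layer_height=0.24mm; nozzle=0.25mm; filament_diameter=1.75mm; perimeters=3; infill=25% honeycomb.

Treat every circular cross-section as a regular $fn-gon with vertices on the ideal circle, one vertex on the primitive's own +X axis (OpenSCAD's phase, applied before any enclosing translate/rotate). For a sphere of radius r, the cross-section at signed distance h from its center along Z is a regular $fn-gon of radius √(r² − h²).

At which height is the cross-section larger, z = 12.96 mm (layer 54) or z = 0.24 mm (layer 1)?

Layer 54 (z = 12.96): the cube does not reach this height (z outside [0, 3.5]); the r=2.5 cylinder at (12, -3) gives a regular 24-gon of circumradius 2.5 (constant along its height) (area = (24/2)·2.500²·sin(360°/24) = 19.41 mm²); the r=11 sphere at (10.5, 3.5) slices to a regular 24-gon of circumradius 10.990 (√(r²−h²) with h=0.46 from center) (area = (24/2)·10.990²·sin(360°/24) = 375.15 mm²); Merging all regions: the r=2.5 cylinder at (12, -3) lies entirely inside the r=11 sphere at (10.5, 3.5), so the union is just the r=11 sphere at (10.5, 3.5) — area = 375.15 mm². So its area = 375.15 mm². Layer 1 (z = 0.24): the cube is present — its section is the full 30×20.5 rectangle (area 615.00 mm²); the cylinder at (12, -3) is not intersected at this z (z outside [1.5, 22]); the sphere at (10.5, 3.5) is absent (|z−center|=12.260 > r=11); Merging all regions: only the 30×20.5 cube is present, so the union is just that shape — area = 615.00 mm². So its area = 615.00 mm². Layer 1 is larger (615.00 vs 375.15 mm²).

layer 1 (z = 0.24 mm)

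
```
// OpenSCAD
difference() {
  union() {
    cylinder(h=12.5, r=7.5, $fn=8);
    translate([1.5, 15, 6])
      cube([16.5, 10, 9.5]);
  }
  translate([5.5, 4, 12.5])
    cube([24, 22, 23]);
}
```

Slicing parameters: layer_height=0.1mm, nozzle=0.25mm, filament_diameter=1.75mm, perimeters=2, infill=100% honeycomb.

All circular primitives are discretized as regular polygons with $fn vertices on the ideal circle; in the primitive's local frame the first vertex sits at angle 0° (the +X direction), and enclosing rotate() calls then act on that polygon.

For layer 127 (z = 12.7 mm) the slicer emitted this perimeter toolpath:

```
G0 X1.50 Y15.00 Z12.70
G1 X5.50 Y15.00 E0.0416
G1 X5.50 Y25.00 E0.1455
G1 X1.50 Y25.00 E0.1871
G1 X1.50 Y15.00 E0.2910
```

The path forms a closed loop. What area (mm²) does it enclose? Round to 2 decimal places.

Apply the shoelace formula to the sequence of (X, Y) vertices; enclosed area = 40.00 mm².

40.00 mm²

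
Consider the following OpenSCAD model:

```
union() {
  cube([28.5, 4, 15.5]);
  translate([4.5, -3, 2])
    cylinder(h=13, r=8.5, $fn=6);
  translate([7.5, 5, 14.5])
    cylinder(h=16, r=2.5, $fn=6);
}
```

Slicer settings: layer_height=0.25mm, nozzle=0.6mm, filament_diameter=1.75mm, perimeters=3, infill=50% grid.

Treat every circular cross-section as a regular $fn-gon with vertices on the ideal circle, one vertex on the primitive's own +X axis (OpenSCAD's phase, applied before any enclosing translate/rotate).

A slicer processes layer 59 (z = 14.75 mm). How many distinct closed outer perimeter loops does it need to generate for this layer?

At z = 14.75 mm: the 28.5×4 cube contributes its full rectangle; the cylinder at (4.5, -3): section is a regular 6-gon, circumradius r=8.5; the r=2.5 cylinder at (7.5, 5) gives a regular 6-gon of circumradius 2.5 (constant along its height); Taking the union: the regions partially overlap (shared area 45.37 mm²), so overlapping operands fuse into one piece — 1 connected region. The result has 1 disconnected region.

1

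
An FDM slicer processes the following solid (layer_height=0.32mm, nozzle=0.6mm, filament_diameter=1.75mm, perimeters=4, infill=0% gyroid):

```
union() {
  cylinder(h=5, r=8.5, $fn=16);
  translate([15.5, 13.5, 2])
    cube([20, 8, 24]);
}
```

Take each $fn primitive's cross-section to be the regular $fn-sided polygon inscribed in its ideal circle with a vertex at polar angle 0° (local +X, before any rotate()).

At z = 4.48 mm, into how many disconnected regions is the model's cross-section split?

At z = 4.48 mm: the r=8.5 cylinder contributes a regular 16-gon of circumradius 8.5; the 20×8 cube at (15.5, 13.5) contributes its full rectangle; Merging all regions: the 2 present regions are separate (no shared area or edge), so areas and boundary lengths simply add and each stays a separate island — 2 connected regions. The result has 2 disconnected regions.

2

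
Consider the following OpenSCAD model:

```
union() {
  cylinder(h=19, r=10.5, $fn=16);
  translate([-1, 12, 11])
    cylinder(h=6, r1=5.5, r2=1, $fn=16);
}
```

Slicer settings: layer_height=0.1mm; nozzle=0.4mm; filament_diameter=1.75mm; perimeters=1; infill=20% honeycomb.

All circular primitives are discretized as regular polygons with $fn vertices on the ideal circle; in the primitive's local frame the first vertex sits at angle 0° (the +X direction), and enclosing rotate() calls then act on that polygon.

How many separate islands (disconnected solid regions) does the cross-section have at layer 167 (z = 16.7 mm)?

2

At z = 16.7 mm: the r=10.5 cylinder contributes a regular 16-gon of circumradius 10.5; the cone at (-1, 12) (r1=5.5→r2=1) has section circumradius 1.225 here — a regular 16-gon; Combining (union): the 2 present regions are separate (no shared area or edge), so areas and boundary lengths simply add and each stays a separate island — 2 connected regions. Overall, the cross-section has 2 separate islands. Island count = 2.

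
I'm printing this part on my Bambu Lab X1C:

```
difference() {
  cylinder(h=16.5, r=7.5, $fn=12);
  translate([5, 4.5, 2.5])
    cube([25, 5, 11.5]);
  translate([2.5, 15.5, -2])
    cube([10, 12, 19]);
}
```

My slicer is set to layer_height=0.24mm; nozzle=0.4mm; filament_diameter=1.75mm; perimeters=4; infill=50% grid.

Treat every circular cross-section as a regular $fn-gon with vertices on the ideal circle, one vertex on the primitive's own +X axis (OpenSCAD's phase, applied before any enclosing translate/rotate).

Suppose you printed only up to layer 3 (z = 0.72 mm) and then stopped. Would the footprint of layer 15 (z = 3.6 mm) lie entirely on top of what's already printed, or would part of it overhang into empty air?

entirely on top

Compare the two slices. At z = 0.72: the r=7.5 cylinder contributes a regular 12-gon of circumradius 7.5 (area = (12/2)·7.500²·sin(360°/12) = 168.75 mm²); the cube at (5, 4.5) does not reach this height (z outside [2.5, 14]); the 10×12 cube at (2.5, 15.5) contributes its full rectangle (area 120.00 mm²); After the difference (first − rest): starting from the r=7.5 cylinder (168.75 mm²), the 10×12 cube at (2.5, 15.5) misses the remaining region (no effect) — area = 168.75 mm². At z = 3.6: the r=7.5 cylinder gives a regular 12-gon of circumradius 7.5 (constant along its height) (area = (12/2)·7.500²·sin(360°/12) = 168.75 mm²); the cube at (5, 4.5) (footprint 25×5) is included at this height (area 125.00 mm²); the 10×12 cube at (2.5, 15.5) contributes its full rectangle (area 120.00 mm²); Subtracting the remaining from the first: starting from the r=7.5 cylinder (168.75 mm²), the 25×5 cube at (5, 4.5) partially overlaps it — only the 0.28 mm² overlap (of its 125.00 mm²) is removed, clipping the outline; the 10×12 cube at (2.5, 15.5) misses the remaining region (no effect) — area = 168.47 mm². Checking containment: the cross-section at z = 3.6 is a subset of the cross-section at z = 0.72.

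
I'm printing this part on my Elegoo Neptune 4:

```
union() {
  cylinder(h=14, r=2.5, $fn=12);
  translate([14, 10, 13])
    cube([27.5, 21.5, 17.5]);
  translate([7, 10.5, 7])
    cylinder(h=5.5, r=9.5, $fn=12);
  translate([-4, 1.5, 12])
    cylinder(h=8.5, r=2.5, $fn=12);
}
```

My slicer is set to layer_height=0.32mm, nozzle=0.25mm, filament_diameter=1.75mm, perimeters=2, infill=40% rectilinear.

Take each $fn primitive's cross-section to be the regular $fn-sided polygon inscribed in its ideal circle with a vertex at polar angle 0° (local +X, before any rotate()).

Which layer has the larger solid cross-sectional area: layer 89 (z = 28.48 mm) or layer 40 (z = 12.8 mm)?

layer 89 (z = 28.48 mm)

Layer 89 (z = 28.48): the cylinder does not reach this height (z outside [0, 14]); the 27.5×21.5 cube at (14, 10) contributes its full rectangle (area 591.25 mm²); the cylinder at (7, 10.5) does not reach this height (z outside [7, 12.5]); the cylinder at (-4, 1.5) is not intersected at this z (z outside [12, 20.5]); Merging all regions: only the 27.5×21.5 cube at (14, 10) is present, so the union is just that shape — area = 591.25 mm². So its area = 591.25 mm². Layer 40 (z = 12.8): the r=2.5 cylinder gives a regular 12-gon of circumradius 2.5 (constant along its height) (area = (12/2)·2.500²·sin(360°/12) = 18.75 mm²); the cube at (14, 10) does not reach this height (z outside [13, 30.5]); the cylinder at (7, 10.5) does not reach this height (z outside [7, 12.5]); the r=2.5 cylinder at (-4, 1.5) gives a regular 12-gon of circumradius 2.5 (constant along its height) (area = (12/2)·2.500²·sin(360°/12) = 18.75 mm²); Taking the union: the regions partially overlap — summed areas 37.50 mm² minus the doubly-counted overlap 0.99 mm² gives 36.51 mm² — area = 36.51 mm². So its area = 36.51 mm². Layer 89 is larger (591.25 vs 36.51 mm²).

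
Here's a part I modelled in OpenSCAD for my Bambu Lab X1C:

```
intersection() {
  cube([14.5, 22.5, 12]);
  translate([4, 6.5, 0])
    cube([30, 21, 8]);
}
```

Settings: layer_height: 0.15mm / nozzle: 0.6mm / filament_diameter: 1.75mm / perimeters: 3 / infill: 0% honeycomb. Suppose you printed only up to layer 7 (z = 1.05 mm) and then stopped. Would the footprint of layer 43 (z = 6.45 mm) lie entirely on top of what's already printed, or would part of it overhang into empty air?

Compare the two slices. At z = 1.05: the cube is present — its section is the full 14.5×22.5 rectangle (area 326.25 mm²); the 30×21 cube at (4, 6.5) contributes its full rectangle (area 630.00 mm²); After intersecting: the 30×21 cube at (4, 6.5) partially overlaps the 14.5×22.5 cube; clipping to the common part keeps 168.00 mm² — area = 168.00 mm². At z = 6.45: the cube is present — its section is the full 14.5×22.5 rectangle (area 326.25 mm²); the 30×21 cube at (4, 6.5) contributes its full rectangle (area 630.00 mm²); Keeping only the common overlap: the 30×21 cube at (4, 6.5) partially overlaps the 14.5×22.5 cube; clipping to the common part keeps 168.00 mm² — area = 168.00 mm². Checking containment: the cross-section at z = 6.45 is a subset of the cross-section at z = 1.05.

entirely on top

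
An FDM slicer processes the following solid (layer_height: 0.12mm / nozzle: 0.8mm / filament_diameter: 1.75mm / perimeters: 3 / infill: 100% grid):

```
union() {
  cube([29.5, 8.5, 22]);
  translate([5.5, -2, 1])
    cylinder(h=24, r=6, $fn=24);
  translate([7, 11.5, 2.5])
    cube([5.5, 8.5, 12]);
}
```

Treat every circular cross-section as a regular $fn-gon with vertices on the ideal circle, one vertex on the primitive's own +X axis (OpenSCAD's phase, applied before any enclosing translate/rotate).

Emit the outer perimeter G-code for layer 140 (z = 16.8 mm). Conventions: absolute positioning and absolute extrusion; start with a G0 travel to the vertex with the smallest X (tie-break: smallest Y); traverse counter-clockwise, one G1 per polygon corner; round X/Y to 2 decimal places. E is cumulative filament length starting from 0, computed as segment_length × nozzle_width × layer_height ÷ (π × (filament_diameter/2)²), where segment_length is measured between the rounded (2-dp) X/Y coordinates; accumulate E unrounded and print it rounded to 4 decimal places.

At z = 16.8 mm: the cube (footprint 29.5×8.5) is included at this height; the r=6 cylinder at (5.5, -2) gives a regular 24-gon of circumradius 6 (constant along its height); the cube at (7, 11.5) is not intersected at this z (z outside [2.5, 14.5]); Merging all regions: the regions partially overlap (shared area 32.47 mm²), so overlapping operands fuse into one piece — 1 connected region. The outline is a single polygon with 20 vertices. Extrusion per mm of travel: 0.8 × 0.12 / (π × 0.875²) = 0.039912. Accumulating E over each segment gives final E = 3.5049.

G0 X-0.50 Y-2.00 Z16.80
G1 X-0.30 Y-3.55 E0.0624
G1 X0.30 Y-5.00 E0.1250
G1 X1.26 Y-6.24 E0.1876
G1 X2.50 Y-7.20 E0.2502
G1 X3.95 Y-7.80 E0.3128
G1 X5.50 Y-8.00 E0.3752
G1 X7.05 Y-7.80 E0.4376
G1 X8.50 Y-7.20 E0.5002
G1 X9.74 Y-6.24 E0.5628
G1 X10.70 Y-5.00 E0.6254
G1 X11.30 Y-3.55 E0.6880
G1 X11.50 Y-2.00 E0.7504
G1 X11.30 Y-0.45 E0.8128
G1 X11.11 Y0.00 E0.8323
G1 X29.50 Y0.00 E1.5662
G1 X29.50 Y8.50 E1.9055
G1 X0.00 Y8.50 E3.0829
G1 X0.00 Y0.27 E3.4114
G1 X-0.30 Y-0.45 E3.4425
G1 X-0.50 Y-2.00 E3.5049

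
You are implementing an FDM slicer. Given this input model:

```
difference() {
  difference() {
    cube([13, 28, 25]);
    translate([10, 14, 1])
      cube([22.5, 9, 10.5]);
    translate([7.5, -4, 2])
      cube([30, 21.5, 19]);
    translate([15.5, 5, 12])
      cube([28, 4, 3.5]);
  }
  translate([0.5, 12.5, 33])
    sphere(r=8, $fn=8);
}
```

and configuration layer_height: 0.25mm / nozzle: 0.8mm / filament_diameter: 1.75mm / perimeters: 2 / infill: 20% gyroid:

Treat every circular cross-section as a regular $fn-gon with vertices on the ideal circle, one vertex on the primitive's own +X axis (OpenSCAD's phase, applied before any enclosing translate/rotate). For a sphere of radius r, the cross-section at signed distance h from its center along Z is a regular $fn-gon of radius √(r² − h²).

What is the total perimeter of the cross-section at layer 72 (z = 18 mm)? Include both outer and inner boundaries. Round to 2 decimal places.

At z = 18 mm: the cube (footprint 13×28) is included at this height (perimeter 82.00 mm); the cube at (10, 14) does not reach this height (z outside [1, 11.5]); the cube at (7.5, -4) (footprint 30×21.5) is included at this height (perimeter 103.00 mm); the cube at (15.5, 5) does not reach this height (z outside [12, 15.5]); Taking the first minus the rest: starting from the 13×28 cube, the 30×21.5 cube at (7.5, -4) partially overlaps it — only the 96.25 mm² overlap (of its 645.00 mm²) is removed, clipping the outline — boundary = 82.00 mm; the sphere at (0.5, 12.5) is not intersected at this z (|z−center|=15.000 > r=8); After the difference (first − rest): none of the subtracted shapes is present at this height, so the result so far is unchanged — boundary = 82.00 mm. Overall, the cross-section is a single solid region. Total boundary length (outer) = 82.00 mm.

82.00 mm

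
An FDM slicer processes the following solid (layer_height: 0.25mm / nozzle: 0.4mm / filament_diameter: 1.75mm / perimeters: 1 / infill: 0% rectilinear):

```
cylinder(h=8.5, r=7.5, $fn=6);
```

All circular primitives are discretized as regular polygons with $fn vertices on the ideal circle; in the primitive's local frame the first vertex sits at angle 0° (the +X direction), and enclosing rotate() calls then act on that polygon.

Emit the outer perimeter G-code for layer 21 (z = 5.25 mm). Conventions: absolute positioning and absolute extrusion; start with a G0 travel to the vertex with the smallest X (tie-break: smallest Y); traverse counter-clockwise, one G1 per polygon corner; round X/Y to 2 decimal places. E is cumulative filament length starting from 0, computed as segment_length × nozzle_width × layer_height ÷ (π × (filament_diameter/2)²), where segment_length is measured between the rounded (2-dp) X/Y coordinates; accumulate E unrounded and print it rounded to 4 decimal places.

G0 X-7.50 Y0.00 Z5.25
G1 X-3.75 Y-6.50 E0.3120
G1 X3.75 Y-6.50 E0.6238
G1 X7.50 Y0.00 E0.9358
G1 X3.75 Y6.50 E1.2478
G1 X-3.75 Y6.50 E1.5596
G1 X-7.50 Y0.00 E1.8716

At z = 5.25 mm: the r=7.5 cylinder gives a regular 6-gon of circumradius 7.5 (constant along its height). The outline is a single polygon with 6 vertices. Extrusion per mm of travel: 0.4 × 0.25 / (π × 0.875²) = 0.041575. Accumulating E over each segment gives final E = 1.8716.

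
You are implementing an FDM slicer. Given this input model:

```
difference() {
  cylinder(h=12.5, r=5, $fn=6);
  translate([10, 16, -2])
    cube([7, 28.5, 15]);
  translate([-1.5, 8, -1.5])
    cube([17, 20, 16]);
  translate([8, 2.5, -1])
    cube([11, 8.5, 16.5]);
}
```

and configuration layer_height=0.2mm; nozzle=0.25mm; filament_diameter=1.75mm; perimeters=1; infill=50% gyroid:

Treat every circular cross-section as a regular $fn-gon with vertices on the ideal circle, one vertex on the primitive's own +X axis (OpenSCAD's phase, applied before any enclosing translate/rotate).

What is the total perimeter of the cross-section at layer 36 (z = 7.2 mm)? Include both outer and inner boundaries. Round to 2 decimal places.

At z = 7.2 mm: the r=5 cylinder contributes a regular 6-gon of circumradius 5 (perimeter = 2·6·5.000·sin(180°/6) = 30.00 mm); the 7×28.5 cube at (10, 16) contributes its full rectangle (perimeter 71.00 mm); the 17×20 cube at (-1.5, 8) contributes its full rectangle (perimeter 74.00 mm); the 11×8.5 cube at (8, 2.5) contributes its full rectangle (perimeter 39.00 mm); Taking the first minus the rest: starting from the r=5 cylinder, the 7×28.5 cube at (10, 16) misses the remaining region (no effect); the 17×20 cube at (-1.5, 8) misses the remaining region (no effect); the 11×8.5 cube at (8, 2.5) misses the remaining region (no effect) — boundary = 30.00 mm. Overall, the cross-section is a single solid region. Total boundary length (outer) = 30.00 mm.

30.00 mm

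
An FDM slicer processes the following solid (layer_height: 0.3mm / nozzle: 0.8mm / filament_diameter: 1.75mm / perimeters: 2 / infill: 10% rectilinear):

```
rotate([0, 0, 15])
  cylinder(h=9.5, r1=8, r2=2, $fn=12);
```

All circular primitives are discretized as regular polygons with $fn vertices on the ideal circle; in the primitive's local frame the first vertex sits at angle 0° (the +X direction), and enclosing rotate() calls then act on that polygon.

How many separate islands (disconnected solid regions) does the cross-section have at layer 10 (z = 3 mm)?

1

At z = 3 mm: the cone: at t=0.316 of its height the radius interpolates to r₁+(r₂−r₁)t = 6.105, giving a regular 12-gon of that circumradius; (rotated 15° about Z; rotation is an isometry so areas/perimeters/island counts are preserved). Overall, the cross-section is a single solid region. Island count = 1.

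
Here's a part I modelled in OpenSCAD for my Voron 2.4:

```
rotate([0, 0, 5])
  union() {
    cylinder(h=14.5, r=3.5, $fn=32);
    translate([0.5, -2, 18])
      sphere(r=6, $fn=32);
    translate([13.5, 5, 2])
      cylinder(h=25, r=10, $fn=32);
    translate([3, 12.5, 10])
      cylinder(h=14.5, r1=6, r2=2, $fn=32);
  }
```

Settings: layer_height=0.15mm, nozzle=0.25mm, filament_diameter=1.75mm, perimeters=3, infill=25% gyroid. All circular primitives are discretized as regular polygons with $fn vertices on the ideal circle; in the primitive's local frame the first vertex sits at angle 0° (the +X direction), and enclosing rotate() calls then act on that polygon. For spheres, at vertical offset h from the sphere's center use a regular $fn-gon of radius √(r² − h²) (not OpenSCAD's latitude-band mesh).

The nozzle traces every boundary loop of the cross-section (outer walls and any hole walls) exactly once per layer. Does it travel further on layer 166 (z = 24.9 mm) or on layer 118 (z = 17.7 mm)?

Layer 166 (z = 24.9): the cylinder does not reach this height (z outside [0, 14.5]); the sphere at (0.5, -2) is not intersected at this z (|z−center|=6.900 > r=6); the r=10 cylinder at (13.5, 5) gives a regular 32-gon of circumradius 10 (constant along its height) (perimeter = 2·32·10.000·sin(180°/32) = 62.73 mm); the cone at (3, 12.5) is not intersected at this z (z outside [10, 24.5]); Combining (union): only the r=10 cylinder at (13.5, 5) is present, so the union is just that shape — boundary = 62.73 mm; (rotated 5° about Z; rotation is an isometry so areas/perimeters/island counts are preserved). So its perimeter = 62.73 mm. Layer 118 (z = 17.7): the cylinder does not reach this height (z outside [0, 14.5]); the r=6 sphere at (0.5, -2) contributes a regular 32-gon of circumradius √(6²−0.3²) = 5.992 (perimeter = 2·32·5.992·sin(180°/32) = 37.59 mm); the r=10 cylinder at (13.5, 5) contributes a regular 32-gon of circumradius 10 (perimeter = 2·32·10.000·sin(180°/32) = 62.73 mm); the cone at (3, 12.5) (r1=6→r2=2) has section circumradius 3.876 here — a regular 32-gon (perimeter = 2·32·3.876·sin(180°/32) = 24.31 mm); Merging all regions: the regions partially overlap (shared area 7.35 mm²), so the edge portions inside another operand are dropped and the merged outline is re-measured after clipping — boundary = 103.37 mm; (whole slice rotated 5° about Z — lengths, areas and connectivity unchanged). So its perimeter = 103.37 mm. Layer 118 is larger (103.37 vs 62.73 mm).

layer 118 (z = 17.7 mm)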